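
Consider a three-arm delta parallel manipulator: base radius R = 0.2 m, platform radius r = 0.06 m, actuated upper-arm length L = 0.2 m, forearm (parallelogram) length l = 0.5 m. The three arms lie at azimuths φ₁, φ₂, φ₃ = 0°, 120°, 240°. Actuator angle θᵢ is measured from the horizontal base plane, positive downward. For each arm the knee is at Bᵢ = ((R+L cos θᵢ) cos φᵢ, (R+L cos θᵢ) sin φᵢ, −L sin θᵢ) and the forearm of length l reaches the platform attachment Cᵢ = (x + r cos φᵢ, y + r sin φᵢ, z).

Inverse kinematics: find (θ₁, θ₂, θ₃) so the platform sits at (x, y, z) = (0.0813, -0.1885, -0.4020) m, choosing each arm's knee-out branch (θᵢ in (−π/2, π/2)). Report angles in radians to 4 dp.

θ₁ = 0.0870, θ₂ = 1.0470, θ₃ = -0.0875

φ1=0.0° → target in arm frame (0.0813, -0.1885)
  A=0.0587, B=-0.4020, C=(l²−L²−A²−y'²−z²)/(2L)=0.0235
  θ1 = atan2(B,A) + arccos(C/0.4063) = 0.0870
rotate P by −φ2: (-0.2039, 0.0238, -0.4020)
  A cos θ + B sin θ = C:  0.3439·cos θ + -0.4020·sin θ = -0.1761
  √(A²+B²)=0.5290;  θ2 = -0.8631+1.9101 ≈ 1.0470
rotate P by −φ3: (0.1226, 0.1647, -0.4020)
  A=0.0174, B=-0.4020, C=(l²−L²−A²−y'²−z²)/(2L)=0.0525
  γ=atan2(-0.4020,0.0174)=-1.5275;  ψ=arccos(0.1304)=1.4401;  θ3=γ+ψ≈-0.0875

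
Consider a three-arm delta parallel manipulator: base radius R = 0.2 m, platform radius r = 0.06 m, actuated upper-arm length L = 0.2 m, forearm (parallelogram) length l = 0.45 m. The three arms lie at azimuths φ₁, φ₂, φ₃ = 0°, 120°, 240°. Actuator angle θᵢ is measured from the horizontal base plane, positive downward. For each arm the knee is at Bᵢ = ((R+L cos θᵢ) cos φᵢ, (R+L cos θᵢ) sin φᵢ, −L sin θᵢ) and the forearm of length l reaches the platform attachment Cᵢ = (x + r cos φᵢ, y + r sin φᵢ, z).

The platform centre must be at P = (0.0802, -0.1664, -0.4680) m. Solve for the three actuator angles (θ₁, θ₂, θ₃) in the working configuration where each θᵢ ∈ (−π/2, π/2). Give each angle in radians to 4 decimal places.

arm 1 (φ=0.0°): x'=0.0802, y'=-0.1664
  A=0.0598, B=-0.4680, C=(l²−L²−A²−y'²−z²)/(2L)=-0.2195
  √(A²+B²)=0.4718;  θ1 = -1.4437+2.0546 ≈ 0.6109
rotate P by −φ2: (-0.1842, 0.0137, -0.4680)
  e−x'=0.3242;  (l²−L²−(e−x')²−y'²−z²)/2L = -0.4046
  √(A²+B²)=0.5693;  θ2 = -0.9650+2.3611 ≈ 1.3962
arm 3 (φ=240.0°): x'=0.1040, y'=0.1527
  A=0.0360, B=-0.4680, C=(l²−L²−A²−y'²−z²)/(2L)=-0.2028
  √(A²+B²)=0.4694;  θ3 = -1.4940+2.0176 ≈ 0.5235

θ₁ = 0.6109, θ₂ = 1.3962, θ₃ = 0.5235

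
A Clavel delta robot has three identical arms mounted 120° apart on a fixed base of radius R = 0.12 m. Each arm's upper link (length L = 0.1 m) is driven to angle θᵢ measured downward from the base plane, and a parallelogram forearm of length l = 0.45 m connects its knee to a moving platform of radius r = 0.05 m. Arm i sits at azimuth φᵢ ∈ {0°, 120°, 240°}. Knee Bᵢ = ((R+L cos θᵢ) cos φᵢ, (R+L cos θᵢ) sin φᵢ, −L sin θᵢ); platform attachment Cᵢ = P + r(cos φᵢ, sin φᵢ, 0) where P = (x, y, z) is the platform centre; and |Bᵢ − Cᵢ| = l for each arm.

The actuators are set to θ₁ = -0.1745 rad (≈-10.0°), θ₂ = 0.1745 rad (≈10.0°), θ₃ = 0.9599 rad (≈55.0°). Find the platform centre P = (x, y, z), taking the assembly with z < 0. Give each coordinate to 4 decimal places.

arm 1 at φ=0.0°: ρ1 = 0.1685;  O1 = (0.1685, 0.0000, 0.0174)
O2 = (0.1685·cos120.0°, 0.1685·sin120.0°, -0.0174) = (-0.0842, 0.1459, -0.0174)
arm 3 at φ=240.0°: ρ3 = 0.1274;  O3 = (-0.0637, -0.1103, -0.0819)
|O₂|²−|O₁|² = 0.0000;  |O₃|²−|O₁|² = -0.0058
plane₁₂: -0.5054x+0.2918y+-0.0694z = 0.0000
Cramer: x(z) = 0.0068-0.2966z;  y(z) = 0.0118-0.2758z
sphere 1 gives Az²+Bz+C=0 with A=1.1640, B=0.0547, C=-0.1759;  B²−4AC=0.8221;  roots -0.4130, 0.3660;  negative root z = -0.4130
x = 0.1293, y = 0.1257

(0.1293, 0.1257, -0.4130)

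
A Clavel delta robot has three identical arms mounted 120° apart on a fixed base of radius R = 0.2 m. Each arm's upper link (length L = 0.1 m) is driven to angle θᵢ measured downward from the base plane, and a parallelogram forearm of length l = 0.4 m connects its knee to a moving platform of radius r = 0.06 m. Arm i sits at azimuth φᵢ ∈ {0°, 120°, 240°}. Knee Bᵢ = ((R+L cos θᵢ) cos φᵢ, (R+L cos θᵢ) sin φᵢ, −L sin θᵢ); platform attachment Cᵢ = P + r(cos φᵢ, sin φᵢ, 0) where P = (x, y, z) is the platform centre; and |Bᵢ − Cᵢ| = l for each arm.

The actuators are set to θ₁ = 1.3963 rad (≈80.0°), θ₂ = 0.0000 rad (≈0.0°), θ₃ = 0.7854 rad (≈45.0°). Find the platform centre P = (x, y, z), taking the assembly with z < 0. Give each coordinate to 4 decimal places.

(-0.1199, 0.0743, -0.3771)

S1 = (0.1574·cos0.0°, 0.1574·sin0.0°, -0.0985) = (0.1574, 0.0000, -0.0985)
S2 = (0.2400·cos120.0°, 0.2400·sin120.0°, 0.0000) = (-0.1200, 0.2078, 0.0000)
arm 3 at φ=240.0°: e+L cos θ3 = 0.2107;  S3 = (-0.1054, -0.1825, -0.0707)
eliminate P² terms by subtracting sphere 1 from 2 and 3
[-0.5547 0.4157 0.1970]·P = 0.0231;  [-0.5254 -0.3650 0.0555]·P = 0.0149
Cramer: x(z) = -0.0348+0.2257z;  y(z) = 0.0092-0.1727z
into |P−S₁|² = l²: 1.0807z² + 0.1071z + -0.1133 = 0;  Δ = 0.5012;  z = -0.3771 or 0.2780 → z<0 root = -0.3771
x = -0.1199, y = 0.0743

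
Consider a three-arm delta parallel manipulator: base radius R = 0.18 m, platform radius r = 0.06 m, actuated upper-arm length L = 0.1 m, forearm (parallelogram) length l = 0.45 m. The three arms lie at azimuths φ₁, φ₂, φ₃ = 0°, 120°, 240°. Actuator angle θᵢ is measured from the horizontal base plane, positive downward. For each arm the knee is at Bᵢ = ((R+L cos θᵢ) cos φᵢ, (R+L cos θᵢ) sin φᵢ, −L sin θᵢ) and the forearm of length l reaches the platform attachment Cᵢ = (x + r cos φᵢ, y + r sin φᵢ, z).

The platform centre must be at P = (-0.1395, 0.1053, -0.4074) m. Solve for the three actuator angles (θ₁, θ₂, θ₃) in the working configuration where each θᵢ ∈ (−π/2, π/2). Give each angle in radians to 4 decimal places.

θ₁ = 1.1344, θ₂ = -0.3494, θ₃ = 0.6109

arm 1 (φ=0.0°): x'=-0.1395, y'=0.1053
  A=0.2595, B=-0.4074, C=(l²−L²−A²−y'²−z²)/(2L)=-0.2595
  γ=atan2(-0.4074,0.2595)=-1.0036;  ψ=arccos(-0.5373)=2.1380;  θ1=γ+ψ≈1.1344
arm 2 (φ=120.0°): x'=0.1609, y'=0.0682
  A cos θ + B sin θ = C:  -0.0409·cos θ + -0.4074·sin θ = 0.1010
  θ2 = atan2(B,A) + arccos(C/0.4095) = -0.3494
φ3=240.0° → target in arm frame (-0.0214, -0.1735)
  e−x'=0.1414;  (l²−L²−(e−x')²−y'²−z²)/2L = -0.1178
  γ=atan2(-0.4074,0.1414)=-1.2366;  ψ=arccos(-0.2733)=1.8476;  θ3=γ+ψ≈0.6109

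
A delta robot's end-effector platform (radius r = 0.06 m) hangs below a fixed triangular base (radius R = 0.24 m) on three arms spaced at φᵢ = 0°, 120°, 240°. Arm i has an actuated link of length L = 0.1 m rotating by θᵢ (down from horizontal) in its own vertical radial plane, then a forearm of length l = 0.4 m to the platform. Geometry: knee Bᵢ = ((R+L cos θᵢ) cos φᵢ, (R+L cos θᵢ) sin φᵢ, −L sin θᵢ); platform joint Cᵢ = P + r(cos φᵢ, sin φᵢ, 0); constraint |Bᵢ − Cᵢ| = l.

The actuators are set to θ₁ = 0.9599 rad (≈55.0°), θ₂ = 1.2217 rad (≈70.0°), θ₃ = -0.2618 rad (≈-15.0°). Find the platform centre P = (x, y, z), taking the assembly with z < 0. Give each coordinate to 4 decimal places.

φ1=0.0°: virtual centre (0.2374, 0.0000, -0.0819), radius l
S2 = (0.2142·cos120.0°, 0.2142·sin120.0°, -0.0940) = (-0.1071, 0.1855, -0.0940)
arm 3 at φ=240.0°: ρ3 = 0.2766;  S3 = (-0.1383, -0.2395, 0.0259)
subtract pairs → two planes through P
plane₁₂: -0.6889x+0.3710y+-0.0241z = -0.0083
det = 0.6088;  x = -0.0020+0.1124z,  y = -0.0263+0.2737z
into |P−S₁|² = l²: 1.0876z² + 0.0956z + -0.0953 = 0;  Δ = 0.4237;  z = -0.3432 or 0.2553 → z<0 root = -0.3432
x = -0.0406, y = -0.1202

(-0.0406, -0.1202, -0.3432)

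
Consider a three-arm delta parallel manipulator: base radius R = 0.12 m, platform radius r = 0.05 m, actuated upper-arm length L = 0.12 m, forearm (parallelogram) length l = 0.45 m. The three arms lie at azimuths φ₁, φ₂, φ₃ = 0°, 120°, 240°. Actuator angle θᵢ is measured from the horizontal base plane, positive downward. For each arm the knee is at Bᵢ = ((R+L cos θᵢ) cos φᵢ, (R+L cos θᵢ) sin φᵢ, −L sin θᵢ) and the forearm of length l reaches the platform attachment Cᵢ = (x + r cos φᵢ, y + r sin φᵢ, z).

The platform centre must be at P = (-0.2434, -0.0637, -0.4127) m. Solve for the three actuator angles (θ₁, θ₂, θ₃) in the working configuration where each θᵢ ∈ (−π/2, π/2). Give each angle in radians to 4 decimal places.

φ1=0.0° → target in arm frame (-0.2434, -0.0637)
  e−x'=0.3134;  (l²−L²−(e−x')²−y'²−z²)/2L = -0.3521
  √(A²+B²)=0.5182;  θ1 = -0.9213+2.3178 ≈ 1.3964
rotate P by −φ2: (0.0665, 0.2426, -0.4127)
  e−x'=0.0035;  (l²−L²−(e−x')²−y'²−z²)/2L = -0.1713
  θ2 = atan2(B,A) + arccos(C/0.4127) = 0.4364
φ3=240.0° → target in arm frame (0.1769, -0.1789)
  A cos θ + B sin θ = C:  -0.1069·cos θ + -0.4127·sin θ = -0.1069
  √(A²+B²)=0.4263;  θ3 = -1.8242+1.8243 ≈ 0.0001

θ₁ = 1.3964, θ₂ = 0.4364, θ₃ = 0.0001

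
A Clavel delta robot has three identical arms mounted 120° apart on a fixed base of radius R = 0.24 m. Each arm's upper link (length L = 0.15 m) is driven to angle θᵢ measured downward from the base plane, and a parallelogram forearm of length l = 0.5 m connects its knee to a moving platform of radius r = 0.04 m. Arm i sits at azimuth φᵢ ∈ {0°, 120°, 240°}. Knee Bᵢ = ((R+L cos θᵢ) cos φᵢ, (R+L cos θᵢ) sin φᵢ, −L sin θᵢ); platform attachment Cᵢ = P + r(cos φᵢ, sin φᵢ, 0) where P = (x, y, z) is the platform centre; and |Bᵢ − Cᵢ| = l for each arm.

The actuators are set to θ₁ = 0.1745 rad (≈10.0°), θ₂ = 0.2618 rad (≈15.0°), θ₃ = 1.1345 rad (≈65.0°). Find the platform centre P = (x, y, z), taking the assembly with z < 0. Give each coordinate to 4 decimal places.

(0.0786, 0.1165, -0.4310)

O1 = (0.3477·cos0.0°, 0.3477·sin0.0°, -0.0260) = (0.3477, 0.0000, -0.0260)
O2 = (0.3449·cos120.0°, 0.3449·sin120.0°, -0.0388) = (-0.1724, 0.2987, -0.0388)
O3 = (0.2634·cos240.0°, 0.2634·sin240.0°, -0.1359) = (-0.1317, -0.2281, -0.1359)
eliminate P² terms by subtracting sphere 1 from 2 and 3
linear system: -1.0403x+0.5974y = -0.0011−-0.0256z; -0.9588x+-0.4562y = -0.0337−-0.2198z
Cramer: x(z) = 0.0197-0.1365z;  y(z) = 0.0325-0.1949z
quadratic in z: (1.0566)z²+(0.1290)z+(-0.1407)=0, √Δ=0.7818 → z ∈ {-0.4310, 0.3089}; z = -0.4310 (taking z<0)
x = 0.0786, y = 0.1165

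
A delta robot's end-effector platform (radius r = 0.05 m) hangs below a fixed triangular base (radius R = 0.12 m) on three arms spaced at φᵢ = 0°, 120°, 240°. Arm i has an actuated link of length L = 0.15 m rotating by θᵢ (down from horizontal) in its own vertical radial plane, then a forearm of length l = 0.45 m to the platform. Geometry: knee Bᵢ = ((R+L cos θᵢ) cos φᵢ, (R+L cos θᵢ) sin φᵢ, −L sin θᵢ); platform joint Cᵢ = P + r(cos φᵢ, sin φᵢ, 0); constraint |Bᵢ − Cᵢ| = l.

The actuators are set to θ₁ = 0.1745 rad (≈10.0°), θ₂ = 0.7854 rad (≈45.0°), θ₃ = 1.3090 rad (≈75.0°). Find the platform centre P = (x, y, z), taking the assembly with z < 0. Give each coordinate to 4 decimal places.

(0.1882, 0.1170, -0.4596)

centre 1 = (0.2177·cos0.0°, 0.2177·sin0.0°, -0.0260) = (0.2177, 0.0000, -0.0260)
arm 2 at φ=120.0°: (R−r)+L cos θ2 = 0.1761;  centre 2 = (-0.0880, 0.1525, -0.1061)
arm 3 at φ=240.0°: (R−r)+L cos θ3 = 0.1088;  centre 3 = (-0.0544, -0.0942, -0.1449)
subtract pairs → two planes through P
plane₁₂: -0.6115x+0.3050y+-0.1600z = -0.0058
det = 0.2812;  x = 0.0204+-0.3650z,  y = 0.0219+-0.2071z
quadratic in z: (1.1761)z²+(0.1870)z+(-0.1624)=0, √Δ=0.8939 → z ∈ {-0.4596, 0.3005}; z = -0.4596 (taking z<0)
x = 0.1882, y = 0.1170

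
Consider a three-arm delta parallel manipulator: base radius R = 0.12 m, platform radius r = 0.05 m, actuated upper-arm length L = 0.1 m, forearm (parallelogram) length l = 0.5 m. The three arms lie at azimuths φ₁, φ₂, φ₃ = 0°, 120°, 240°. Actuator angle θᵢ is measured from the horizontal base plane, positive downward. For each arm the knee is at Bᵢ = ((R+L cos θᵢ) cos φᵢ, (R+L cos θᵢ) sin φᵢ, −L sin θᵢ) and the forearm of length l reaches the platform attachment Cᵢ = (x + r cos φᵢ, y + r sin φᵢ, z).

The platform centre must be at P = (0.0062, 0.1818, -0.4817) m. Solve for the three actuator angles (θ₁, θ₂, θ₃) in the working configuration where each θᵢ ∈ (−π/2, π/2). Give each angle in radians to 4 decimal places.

θ₁ = 0.4364, θ₂ = -0.0872, θ₃ = 0.9603

arm 1 (φ=0.0°): x'=0.0062, y'=0.1818
  A cos θ + B sin θ = C:  0.0638·cos θ + -0.4817·sin θ = -0.1458
  θ1 = atan2(B,A) + arccos(C/0.4859) = 0.4364
arm 2 (φ=120.0°): x'=0.1543, y'=-0.0963
  A cos θ + B sin θ = C:  -0.0843·cos θ + -0.4817·sin θ = -0.0421
  θ2 = atan2(B,A) + arccos(C/0.4890) = -0.0872
φ3=240.0° → target in arm frame (-0.1605, -0.0855)
  A cos θ + B sin θ = C:  0.2305·cos θ + -0.4817·sin θ = -0.2625
  √(A²+B²)=0.5340;  θ3 = -1.1244+2.0847 ≈ 0.9603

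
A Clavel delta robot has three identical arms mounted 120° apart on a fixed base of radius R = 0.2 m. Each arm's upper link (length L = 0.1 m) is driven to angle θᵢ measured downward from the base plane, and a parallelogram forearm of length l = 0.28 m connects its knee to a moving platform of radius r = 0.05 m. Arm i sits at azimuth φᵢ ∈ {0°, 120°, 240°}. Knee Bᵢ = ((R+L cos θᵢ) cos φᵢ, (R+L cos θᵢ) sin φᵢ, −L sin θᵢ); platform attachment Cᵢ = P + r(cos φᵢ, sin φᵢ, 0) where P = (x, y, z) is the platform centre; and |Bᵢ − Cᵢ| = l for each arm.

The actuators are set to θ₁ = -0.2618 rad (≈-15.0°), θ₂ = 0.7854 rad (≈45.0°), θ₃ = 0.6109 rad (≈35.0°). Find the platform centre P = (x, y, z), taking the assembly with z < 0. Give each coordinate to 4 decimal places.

φ1=0.0°: virtual centre (0.2466, 0.0000, 0.0259), radius l
S2 = (0.2207·cos120.0°, 0.2207·sin120.0°, -0.0707) = (-0.1104, 0.1911, -0.0707)
φ3=240.0°: virtual centre (-0.1160, -0.2008, -0.0574), radius l
subtract pairs → two planes through P
linear system: -0.7139x+0.3823y = -0.0078−-0.1932z; -0.7251x+-0.4017y = -0.0044−-0.1665z
Cramer: x(z) = 0.0085-0.2505z;  y(z) = -0.0044+0.0376z
quadratic in z: (1.0641)z²+(0.0672)z+(-0.0210)=0, √Δ=0.3066 → z ∈ {-0.1756, 0.1125}; z = -0.1756 (taking z<0)
x = 0.0525, y = -0.0110

(0.0525, -0.0110, -0.1756)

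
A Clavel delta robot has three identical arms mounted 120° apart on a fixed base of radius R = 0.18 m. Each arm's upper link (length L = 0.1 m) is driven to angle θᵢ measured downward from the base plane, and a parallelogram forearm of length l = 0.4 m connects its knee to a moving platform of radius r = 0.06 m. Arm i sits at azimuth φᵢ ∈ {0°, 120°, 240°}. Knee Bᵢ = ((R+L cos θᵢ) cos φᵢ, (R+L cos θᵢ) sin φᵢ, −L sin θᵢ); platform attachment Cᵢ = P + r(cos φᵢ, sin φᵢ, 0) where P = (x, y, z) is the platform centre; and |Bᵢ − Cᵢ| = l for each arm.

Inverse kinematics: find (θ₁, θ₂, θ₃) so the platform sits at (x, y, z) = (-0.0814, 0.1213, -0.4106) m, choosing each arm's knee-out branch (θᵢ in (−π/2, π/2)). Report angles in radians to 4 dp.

θ₁ = 1.3961, θ₂ = 0.1748, θ₃ = 1.3089

φ1=0.0° → target in arm frame (-0.0814, 0.1213)
  A cos θ + B sin θ = C:  0.2014·cos θ + -0.4106·sin θ = -0.3693
  √(A²+B²)=0.4573;  θ1 = -1.1148+2.5109 ≈ 1.3961
arm 2 (φ=120.0°): x'=0.1457, y'=0.0098
  A cos θ + B sin θ = C:  -0.0257·cos θ + -0.4106·sin θ = -0.0968
  γ=atan2(-0.4106,-0.0257)=-1.6334;  ψ=arccos(-0.2352)=1.8082;  θ2=γ+ψ≈0.1748
rotate P by −φ3: (-0.0643, -0.1311, -0.4106)
  e−x'=0.1843;  (l²−L²−(e−x')²−y'²−z²)/2L = -0.3489
  √(A²+B²)=0.4501;  θ3 = -1.1488+2.4577 ≈ 1.3089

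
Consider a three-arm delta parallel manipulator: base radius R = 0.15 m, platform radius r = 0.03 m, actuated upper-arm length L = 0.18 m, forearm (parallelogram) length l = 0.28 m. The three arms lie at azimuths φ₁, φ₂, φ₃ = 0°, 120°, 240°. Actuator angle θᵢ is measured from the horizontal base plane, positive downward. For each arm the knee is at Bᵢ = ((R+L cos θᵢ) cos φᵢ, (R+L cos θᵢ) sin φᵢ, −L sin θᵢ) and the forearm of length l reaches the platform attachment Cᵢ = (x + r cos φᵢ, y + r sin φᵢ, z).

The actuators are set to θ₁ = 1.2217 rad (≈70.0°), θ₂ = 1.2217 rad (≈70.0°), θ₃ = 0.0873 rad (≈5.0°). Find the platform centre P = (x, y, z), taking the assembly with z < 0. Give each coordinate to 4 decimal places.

O1 = (0.1816·cos0.0°, 0.1816·sin0.0°, -0.1691) = (0.1816, 0.0000, -0.1691)
arm 2 at φ=120.0°: e+L cos θ2 = 0.1816;  O2 = (-0.0908, 0.1572, -0.1691)
O3 = (0.2993·cos240.0°, 0.2993·sin240.0°, -0.0157) = (-0.1497, -0.2592, -0.0157)
|O₂|²−|O₁|² = 0.0000;  |O₃|²−|O₁|² = 0.0283
linear system: -0.5447x+0.3145y = 0.0000−0.0000z; -0.6625x+-0.5184y = 0.0283−0.3069z
Cramer: x(z) = -0.0181+0.1967z;  y(z) = -0.0314+0.3407z
sphere 1 gives Az²+Bz+C=0 with A=1.1547, B=0.2384, C=-0.0089;  B²−4AC=0.0981;  roots -0.2388, 0.0324;  negative root z = -0.2388
x = -0.0651, y = -0.1127

(-0.0651, -0.1127, -0.2388)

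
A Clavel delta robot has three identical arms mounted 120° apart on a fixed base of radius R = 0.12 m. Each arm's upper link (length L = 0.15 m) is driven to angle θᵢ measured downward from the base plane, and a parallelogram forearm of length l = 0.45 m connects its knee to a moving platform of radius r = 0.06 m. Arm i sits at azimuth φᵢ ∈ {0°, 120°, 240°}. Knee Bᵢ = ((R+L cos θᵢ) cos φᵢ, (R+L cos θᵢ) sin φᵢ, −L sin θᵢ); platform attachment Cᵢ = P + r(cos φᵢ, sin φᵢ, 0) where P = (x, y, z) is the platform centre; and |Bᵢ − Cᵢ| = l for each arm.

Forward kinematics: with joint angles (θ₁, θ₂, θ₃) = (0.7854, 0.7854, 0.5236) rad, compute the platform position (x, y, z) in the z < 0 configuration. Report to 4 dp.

arm 1 at φ=0.0°: (R−r)+L cos θ1 = 0.1661;  O1 = (0.1661, 0.0000, -0.1061)
O2 = (0.1661·cos120.0°, 0.1661·sin120.0°, -0.1061) = (-0.0830, 0.1438, -0.1061)
φ3=240.0°: virtual centre (-0.0950, -0.1645, -0.0750), radius l
|O₂|²−|O₁|² = 0.0000;  |O₃|²−|O₁|² = 0.0029
linear system: -0.4982x+0.2876y = 0.0000−0.0000z; -0.5220x+-0.3289y = 0.0029−0.0621z
det = 0.3140;  x = -0.0026+0.0569z,  y = -0.0045+0.0986z
sphere 1 gives Az²+Bz+C=0 with A=1.0130, B=0.1920, C=-0.1628;  B²−4AC=0.6964;  roots -0.5067, 0.3171;  negative root z = -0.5067
x = -0.0315, y = -0.0545

(-0.0315, -0.0545, -0.5067)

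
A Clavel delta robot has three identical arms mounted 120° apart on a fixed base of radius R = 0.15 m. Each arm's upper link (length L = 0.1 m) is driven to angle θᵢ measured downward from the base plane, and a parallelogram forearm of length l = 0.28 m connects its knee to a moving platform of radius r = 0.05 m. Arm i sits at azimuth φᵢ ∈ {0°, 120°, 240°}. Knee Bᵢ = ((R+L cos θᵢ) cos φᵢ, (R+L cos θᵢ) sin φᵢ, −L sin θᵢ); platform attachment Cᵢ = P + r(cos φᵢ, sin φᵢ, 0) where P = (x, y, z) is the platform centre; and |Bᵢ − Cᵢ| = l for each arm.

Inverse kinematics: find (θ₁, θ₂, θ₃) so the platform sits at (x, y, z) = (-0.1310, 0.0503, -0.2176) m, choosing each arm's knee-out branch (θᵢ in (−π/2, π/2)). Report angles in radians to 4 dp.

θ₁ = 1.3963, θ₂ = -0.3488, θ₃ = 0.4366

φ1=0.0° → target in arm frame (-0.1310, 0.0503)
  A cos θ + B sin θ = C:  0.2310·cos θ + -0.2176·sin θ = -0.1742
  γ=atan2(-0.2176,0.2310)=-0.7555;  ψ=arccos(-0.5489)=2.1519;  θ1=γ+ψ≈1.3963
rotate P by −φ2: (0.1091, 0.0883, -0.2176)
  A=-0.0091, B=-0.2176, C=(l²−L²−A²−y'²−z²)/(2L)=0.0659
  γ=atan2(-0.2176,-0.0091)=-1.6124;  ψ=arccos(0.3024)=1.2636;  θ2=γ+ψ≈-0.3488
φ3=240.0° → target in arm frame (0.0219, -0.1386)
  A cos θ + B sin θ = C:  0.0781·cos θ + -0.2176·sin θ = -0.0213
  γ=atan2(-0.2176,0.0781)=-1.2264;  ψ=arccos(-0.0920)=1.6629;  θ3=γ+ψ≈0.4366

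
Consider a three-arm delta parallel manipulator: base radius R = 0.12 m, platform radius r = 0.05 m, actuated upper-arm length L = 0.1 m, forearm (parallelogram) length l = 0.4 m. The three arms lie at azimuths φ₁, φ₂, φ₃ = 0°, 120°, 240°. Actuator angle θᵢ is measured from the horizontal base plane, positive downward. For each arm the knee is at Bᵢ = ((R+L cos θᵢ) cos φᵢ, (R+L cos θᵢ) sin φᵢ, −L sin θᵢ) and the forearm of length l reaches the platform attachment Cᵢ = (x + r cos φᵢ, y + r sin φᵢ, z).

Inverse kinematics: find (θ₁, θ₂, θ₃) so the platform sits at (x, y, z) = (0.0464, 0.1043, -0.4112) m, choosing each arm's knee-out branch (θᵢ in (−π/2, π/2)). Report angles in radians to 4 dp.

θ₁ = 0.4369, θ₂ = 0.3495, θ₃ = 1.0478

φ1=0.0° → target in arm frame (0.0464, 0.1043)
  A cos θ + B sin θ = C:  0.0236·cos θ + -0.4112·sin θ = -0.1526
  γ=atan2(-0.4112,0.0236)=-1.5135;  ψ=arccos(-0.3705)=1.9504;  θ1=γ+ψ≈0.4369
φ2=120.0° → target in arm frame (0.0671, -0.0923)
  e−x'=0.0029;  (l²−L²−(e−x')²−y'²−z²)/2L = -0.1381
  θ2 = atan2(B,A) + arccos(C/0.4112) = 0.3495
arm 3 (φ=240.0°): x'=-0.1135, y'=-0.0120
  A=0.1835, B=-0.4112, C=(l²−L²−A²−y'²−z²)/(2L)=-0.2646
  θ3 = atan2(B,A) + arccos(C/0.4503) = 1.0478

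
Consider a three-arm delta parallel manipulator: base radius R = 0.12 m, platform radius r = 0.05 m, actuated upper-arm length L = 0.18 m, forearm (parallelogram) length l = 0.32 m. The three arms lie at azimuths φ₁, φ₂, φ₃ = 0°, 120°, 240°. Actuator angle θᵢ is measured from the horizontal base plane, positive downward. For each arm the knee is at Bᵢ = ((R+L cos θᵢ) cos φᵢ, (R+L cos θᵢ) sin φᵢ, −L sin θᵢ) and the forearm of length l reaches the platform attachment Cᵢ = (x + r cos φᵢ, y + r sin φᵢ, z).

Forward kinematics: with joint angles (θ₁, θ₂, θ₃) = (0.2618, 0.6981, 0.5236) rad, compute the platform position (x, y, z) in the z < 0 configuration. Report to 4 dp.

arm 1 at φ=0.0°: e+L cos θ1 = 0.2439;  O1 = (0.2439, 0.0000, -0.0466)
O2 = (0.2079·cos120.0°, 0.2079·sin120.0°, -0.1157) = (-0.1039, 0.1800, -0.1157)
O3 = (0.2259·cos240.0°, 0.2259·sin240.0°, -0.0900) = (-0.1129, -0.1956, -0.0900)
eliminate P² terms by subtracting sphere 1 from 2 and 3
linear system: -0.6956x+0.3601y = -0.0050−-0.1382z; -0.7136x+-0.3912y = -0.0025−-0.0868z
Cramer: x(z) = 0.0054-0.1613z;  y(z) = -0.0035+0.0723z
sphere 1 gives Az²+Bz+C=0 with A=1.0312, B=0.1696, C=-0.0434;  B²−4AC=0.2077;  roots -0.3032, 0.1387;  negative root z = -0.3032
x = 0.0543, y = -0.0254

(0.0543, -0.0254, -0.3032)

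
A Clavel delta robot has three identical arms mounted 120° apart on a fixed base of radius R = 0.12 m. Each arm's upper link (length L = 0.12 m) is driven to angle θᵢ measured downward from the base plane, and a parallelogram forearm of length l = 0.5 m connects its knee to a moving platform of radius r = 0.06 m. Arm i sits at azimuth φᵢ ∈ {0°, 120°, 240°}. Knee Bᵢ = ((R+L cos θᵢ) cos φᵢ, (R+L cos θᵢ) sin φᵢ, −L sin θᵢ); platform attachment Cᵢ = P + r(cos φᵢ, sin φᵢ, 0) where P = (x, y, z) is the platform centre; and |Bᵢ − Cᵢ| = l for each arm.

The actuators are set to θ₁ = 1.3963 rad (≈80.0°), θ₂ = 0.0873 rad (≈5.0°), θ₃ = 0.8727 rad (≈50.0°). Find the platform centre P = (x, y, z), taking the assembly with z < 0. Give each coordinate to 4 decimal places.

(-0.2195, 0.1388, -0.4930)

φ1=0.0°: virtual centre (0.0808, 0.0000, -0.1182), radius l
φ2=120.0°: virtual centre (-0.0898, 0.1555, -0.0105), radius l
φ3=240.0°: virtual centre (-0.0686, -0.1188, -0.0919), radius l
subtract pairs → two planes through P
[-0.3412 0.3110 0.2154]·P = 0.0118;  [-0.2988 -0.2375 0.0525]·P = 0.0068
Cramer: x(z) = -0.0282+0.3880z;  y(z) = 0.0071-0.2670z
into |P−O₁|² = l²: 1.2218z² + 0.1479z + -0.2241 = 0;  Δ = 1.1171;  z = -0.4930 or 0.3720 → z<0 root = -0.4930
x = -0.2195, y = 0.1388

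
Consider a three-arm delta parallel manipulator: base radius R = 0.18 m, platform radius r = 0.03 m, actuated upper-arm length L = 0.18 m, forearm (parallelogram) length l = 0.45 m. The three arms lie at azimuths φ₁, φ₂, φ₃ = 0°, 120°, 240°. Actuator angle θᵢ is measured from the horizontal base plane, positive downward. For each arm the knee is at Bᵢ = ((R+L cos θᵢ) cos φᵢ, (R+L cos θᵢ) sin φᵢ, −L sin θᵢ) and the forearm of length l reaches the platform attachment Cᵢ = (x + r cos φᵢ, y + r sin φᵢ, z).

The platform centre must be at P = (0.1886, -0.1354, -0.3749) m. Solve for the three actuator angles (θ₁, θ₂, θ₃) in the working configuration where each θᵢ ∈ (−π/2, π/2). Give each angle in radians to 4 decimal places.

φ1=0.0° → target in arm frame (0.1886, -0.1354)
  A=-0.0386, B=-0.3749, C=(l²−L²−A²−y'²−z²)/(2L)=0.0270
  θ1 = atan2(B,A) + arccos(C/0.3769) = -0.1744
rotate P by −φ2: (-0.2116, -0.0956, -0.3749)
  e−x'=0.3616;  (l²−L²−(e−x')²−y'²−z²)/2L = -0.3064
  γ=atan2(-0.3749,0.3616)=-0.8035;  ψ=arccos(-0.5884)=2.1998;  θ2=γ+ψ≈1.3963
rotate P by −φ3: (0.0230, 0.2310, -0.3749)
  A=0.1270, B=-0.3749, C=(l²−L²−A²−y'²−z²)/(2L)=-0.1110
  γ=atan2(-0.3749,0.1270)=-1.2441;  ψ=arccos(-0.2805)=1.8551;  θ3=γ+ψ≈0.6110

θ₁ = -0.1744, θ₂ = 1.3963, θ₃ = 0.6110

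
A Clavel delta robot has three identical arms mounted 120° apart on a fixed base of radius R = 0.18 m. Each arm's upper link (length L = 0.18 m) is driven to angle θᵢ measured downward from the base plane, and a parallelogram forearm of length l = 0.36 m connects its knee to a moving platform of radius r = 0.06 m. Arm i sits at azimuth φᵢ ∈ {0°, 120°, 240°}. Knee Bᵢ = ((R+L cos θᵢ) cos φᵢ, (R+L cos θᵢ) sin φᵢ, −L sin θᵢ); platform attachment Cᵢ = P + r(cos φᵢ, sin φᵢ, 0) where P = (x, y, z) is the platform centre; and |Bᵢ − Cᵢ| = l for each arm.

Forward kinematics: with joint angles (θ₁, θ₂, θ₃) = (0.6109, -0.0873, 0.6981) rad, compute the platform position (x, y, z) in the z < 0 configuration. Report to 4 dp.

O1 = (0.2674·cos0.0°, 0.2674·sin0.0°, -0.1032) = (0.2674, 0.0000, -0.1032)
O2 = (0.2993·cos120.0°, 0.2993·sin120.0°, 0.0157) = (-0.1497, 0.2592, 0.0157)
arm 3 at φ=240.0°: ρ3 = 0.2579;  O3 = (-0.1289, -0.2233, -0.1157)
eliminate P² terms by subtracting sphere 1 from 2 and 3
linear system: -0.8342x+0.5184y = 0.0076−0.2379z; -0.7928x+-0.4467y = -0.0023−-0.0249z
Cramer: x(z) = -0.0028+0.1191z;  y(z) = 0.0102-0.2672z
quadratic in z: (1.0856)z²+(0.1367)z+(-0.0458)=0, √Δ=0.4663 → z ∈ {-0.2777, 0.1518}; z = -0.2777 (taking z<0)
x = -0.0359, y = 0.0844

(-0.0359, 0.0844, -0.2777)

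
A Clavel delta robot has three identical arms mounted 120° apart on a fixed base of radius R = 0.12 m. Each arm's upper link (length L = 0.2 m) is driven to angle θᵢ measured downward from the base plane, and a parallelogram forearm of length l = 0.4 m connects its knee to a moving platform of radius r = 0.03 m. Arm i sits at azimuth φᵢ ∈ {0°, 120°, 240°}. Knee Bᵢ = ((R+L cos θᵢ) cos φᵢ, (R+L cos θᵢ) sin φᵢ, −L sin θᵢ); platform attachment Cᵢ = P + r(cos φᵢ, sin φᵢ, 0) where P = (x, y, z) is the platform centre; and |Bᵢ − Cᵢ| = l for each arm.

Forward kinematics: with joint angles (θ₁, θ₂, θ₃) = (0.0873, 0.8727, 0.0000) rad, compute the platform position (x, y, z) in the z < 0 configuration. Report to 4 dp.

O1 = (0.2892·cos0.0°, 0.2892·sin0.0°, -0.0174) = (0.2892, 0.0000, -0.0174)
arm 2 at φ=120.0°: e+L cos θ2 = 0.2186;  O2 = (-0.1093, 0.1893, -0.1532)
O3 = (0.2900·cos240.0°, 0.2900·sin240.0°, 0.0000) = (-0.1450, -0.2511, 0.0000)
subtract pairs → two planes through P
linear system: -0.7970x+0.3785y = -0.0127−-0.2716z; -0.8685x+-0.5023y = 0.0001−0.0349z
det = 0.7291;  x = 0.0087+-0.1690z,  y = -0.0153+0.3616z
sphere 1 gives Az²+Bz+C=0 with A=1.1593, B=0.1186, C=-0.0808;  B²−4AC=0.3886;  roots -0.3200, 0.2177;  negative root z = -0.3200
x = 0.0628, y = -0.1310

(0.0628, -0.1310, -0.3200)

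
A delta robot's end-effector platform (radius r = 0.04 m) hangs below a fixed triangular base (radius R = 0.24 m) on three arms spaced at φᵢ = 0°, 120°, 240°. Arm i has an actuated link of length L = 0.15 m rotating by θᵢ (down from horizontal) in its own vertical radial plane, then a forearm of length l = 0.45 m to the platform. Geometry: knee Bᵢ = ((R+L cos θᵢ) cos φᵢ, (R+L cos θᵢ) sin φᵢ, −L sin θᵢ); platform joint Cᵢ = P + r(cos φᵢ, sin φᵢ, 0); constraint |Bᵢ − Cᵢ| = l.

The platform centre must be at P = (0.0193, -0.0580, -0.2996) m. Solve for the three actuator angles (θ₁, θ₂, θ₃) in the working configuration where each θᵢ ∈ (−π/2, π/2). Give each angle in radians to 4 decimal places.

θ₁ = -0.0001, θ₂ = 0.5238, θ₃ = -0.1749

arm 1 (φ=0.0°): x'=0.0193, y'=-0.0580
  A=0.1807, B=-0.2996, C=(l²−L²−A²−y'²−z²)/(2L)=0.1807
  √(A²+B²)=0.3499;  θ1 = -1.0281+1.0279 ≈ -0.0001
arm 2 (φ=120.0°): x'=-0.0599, y'=0.0123
  A cos θ + B sin θ = C:  0.2599·cos θ + -0.2996·sin θ = 0.0752
  θ2 = atan2(B,A) + arccos(C/0.3966) = 0.5238
rotate P by −φ3: (0.0406, 0.0457, -0.2996)
  A=0.1594, B=-0.2996, C=(l²−L²−A²−y'²−z²)/(2L)=0.2091
  γ=atan2(-0.2996,0.1594)=-1.0818;  ψ=arccos(0.6162)=0.9069;  θ3=γ+ψ≈-0.1749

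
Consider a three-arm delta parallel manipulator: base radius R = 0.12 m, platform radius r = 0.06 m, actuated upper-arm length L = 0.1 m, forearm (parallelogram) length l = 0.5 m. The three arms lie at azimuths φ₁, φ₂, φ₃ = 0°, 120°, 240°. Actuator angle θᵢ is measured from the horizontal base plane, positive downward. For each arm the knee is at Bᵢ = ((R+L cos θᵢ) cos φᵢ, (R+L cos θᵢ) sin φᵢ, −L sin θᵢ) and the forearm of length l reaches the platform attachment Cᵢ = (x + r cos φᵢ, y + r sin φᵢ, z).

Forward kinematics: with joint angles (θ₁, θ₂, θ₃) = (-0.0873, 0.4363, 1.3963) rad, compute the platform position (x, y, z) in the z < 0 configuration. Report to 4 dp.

φ1=0.0°: virtual centre (0.1596, 0.0000, 0.0087), radius l
arm 2 at φ=120.0°: ρ2 = 0.1506;  O2 = (-0.0753, 0.1305, -0.0423)
φ3=240.0°: virtual centre (-0.0387, -0.0670, -0.0985), radius l
subtract pairs → two planes through P
plane₁₂: -0.4699x+0.2609y+-0.1020z = -0.0011
Cramer: x(z) = 0.0163-0.4182z;  y(z) = 0.0253-0.3623z
quadratic in z: (1.3062)z²+(0.0841)z+(-0.2288)=0, √Δ=1.0965 → z ∈ {-0.4519, 0.3875}; z = -0.4519 (taking z<0)
x = 0.2053, y = 0.1890

(0.2053, 0.1890, -0.4519)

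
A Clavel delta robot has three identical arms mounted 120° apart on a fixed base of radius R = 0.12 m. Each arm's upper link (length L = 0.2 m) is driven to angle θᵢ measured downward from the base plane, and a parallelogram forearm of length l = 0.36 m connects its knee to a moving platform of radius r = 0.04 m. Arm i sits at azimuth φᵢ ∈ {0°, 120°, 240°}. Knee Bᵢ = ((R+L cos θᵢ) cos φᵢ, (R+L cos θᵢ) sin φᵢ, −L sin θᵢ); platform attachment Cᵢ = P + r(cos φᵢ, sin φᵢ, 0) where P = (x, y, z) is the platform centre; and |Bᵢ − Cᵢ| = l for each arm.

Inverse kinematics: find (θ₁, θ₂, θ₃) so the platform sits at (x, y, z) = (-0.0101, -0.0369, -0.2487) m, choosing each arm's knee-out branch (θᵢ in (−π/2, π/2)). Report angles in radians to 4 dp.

φ1=0.0° → target in arm frame (-0.0101, -0.0369)
  A=0.0901, B=-0.2487, C=(l²−L²−A²−y'²−z²)/(2L)=0.0457
  √(A²+B²)=0.2645;  θ1 = -1.2232+1.3973 ≈ 0.1740
φ2=120.0° → target in arm frame (-0.0269, 0.0272)
  A=0.1069, B=-0.2487, C=(l²−L²−A²−y'²−z²)/(2L)=0.0389
  θ2 = atan2(B,A) + arccos(C/0.2707) = 0.2616
arm 3 (φ=240.0°): x'=0.0370, y'=0.0097
  A=0.0430, B=-0.2487, C=(l²−L²−A²−y'²−z²)/(2L)=0.0645
  √(A²+B²)=0.2524;  θ3 = -1.3996+1.3123 ≈ -0.0873

θ₁ = 0.1740, θ₂ = 0.2616, θ₃ = -0.0873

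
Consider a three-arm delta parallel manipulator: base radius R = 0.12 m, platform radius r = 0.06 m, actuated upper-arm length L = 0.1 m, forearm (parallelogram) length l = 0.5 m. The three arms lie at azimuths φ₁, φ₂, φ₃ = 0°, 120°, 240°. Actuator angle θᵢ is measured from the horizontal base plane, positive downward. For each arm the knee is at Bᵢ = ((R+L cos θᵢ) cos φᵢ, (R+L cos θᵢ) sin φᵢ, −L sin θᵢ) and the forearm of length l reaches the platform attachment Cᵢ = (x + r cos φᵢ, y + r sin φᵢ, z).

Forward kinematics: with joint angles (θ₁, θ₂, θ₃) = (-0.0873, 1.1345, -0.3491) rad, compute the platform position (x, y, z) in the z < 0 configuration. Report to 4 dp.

(0.1029, -0.2594, -0.4149)

S1 = (0.1596·cos0.0°, 0.1596·sin0.0°, 0.0087) = (0.1596, 0.0000, 0.0087)
S2 = (0.1023·cos120.0°, 0.1023·sin120.0°, -0.0906) = (-0.0511, 0.0886, -0.0906)
arm 3 at φ=240.0°: e+L cos θ3 = 0.1540;  S3 = (-0.0770, -0.1333, 0.0342)
|S₂|²−|S₁|² = -0.0069;  |S₃|²−|S₁|² = -0.0007
plane₁₂: -0.4215x+0.1771y+-0.1987z = -0.0069
det = 0.1962;  x = 0.0100+-0.2240z,  y = -0.0151+0.5887z
quadratic in z: (1.3968)z²+(0.0318)z+(-0.2273)=0, √Δ=1.1274 → z ∈ {-0.4149, 0.3922}; z = -0.4149 (taking z<0)
x = 0.1029, y = -0.2594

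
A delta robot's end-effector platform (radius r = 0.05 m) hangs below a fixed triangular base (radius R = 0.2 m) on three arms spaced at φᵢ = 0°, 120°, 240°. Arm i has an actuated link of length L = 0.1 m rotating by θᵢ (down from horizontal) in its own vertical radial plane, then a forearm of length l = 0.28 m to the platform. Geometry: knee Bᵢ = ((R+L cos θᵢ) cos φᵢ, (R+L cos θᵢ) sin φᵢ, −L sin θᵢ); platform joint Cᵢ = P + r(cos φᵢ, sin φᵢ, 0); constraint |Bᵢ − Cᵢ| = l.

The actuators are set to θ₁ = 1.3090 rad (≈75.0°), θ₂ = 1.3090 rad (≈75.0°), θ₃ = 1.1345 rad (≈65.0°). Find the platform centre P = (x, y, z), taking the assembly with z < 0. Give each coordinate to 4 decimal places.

(-0.0077, -0.0133, -0.3076)

φ1=0.0°: virtual centre (0.1759, 0.0000, -0.0966), radius l
S2 = (0.1759·cos120.0°, 0.1759·sin120.0°, -0.0966) = (-0.0879, 0.1523, -0.0966)
arm 3 at φ=240.0°: ρ3 = 0.1923;  S3 = (-0.0961, -0.1665, -0.0906)
eliminate P² terms by subtracting sphere 1 from 2 and 3
plane₁₂: -0.5276x+0.3046y+0.0000z = 0.0000
Cramer: x(z) = -0.0044+0.0106z;  y(z) = -0.0076+0.0184z
quadratic in z: (1.0005)z²+(0.1891)z+(-0.0365)=0, √Δ=0.4265 → z ∈ {-0.3076, 0.1186}; z = -0.3076 (taking z<0)
x = -0.0077, y = -0.0133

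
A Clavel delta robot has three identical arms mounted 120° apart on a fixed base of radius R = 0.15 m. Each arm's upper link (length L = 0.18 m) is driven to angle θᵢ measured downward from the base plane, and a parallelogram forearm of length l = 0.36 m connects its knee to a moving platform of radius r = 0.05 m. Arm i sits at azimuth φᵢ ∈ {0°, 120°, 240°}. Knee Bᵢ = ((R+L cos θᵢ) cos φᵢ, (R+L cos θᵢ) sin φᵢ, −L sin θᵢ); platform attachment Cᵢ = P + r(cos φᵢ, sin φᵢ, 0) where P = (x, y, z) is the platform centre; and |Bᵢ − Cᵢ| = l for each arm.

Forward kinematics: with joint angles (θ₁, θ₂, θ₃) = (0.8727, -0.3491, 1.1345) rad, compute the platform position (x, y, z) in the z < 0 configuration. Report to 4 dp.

φ1=0.0°: virtual centre (0.2157, 0.0000, -0.1379), radius l
φ2=120.0°: virtual centre (-0.1346, 0.2331, 0.0616), radius l
arm 3 at φ=240.0°: (R−r)+L cos θ3 = 0.1761;  O3 = (-0.0880, -0.1525, -0.1631)
|O₂|²−|O₁|² = 0.0107;  |O₃|²−|O₁|² = -0.0079
[-0.7005 0.4662 0.3989]·P = 0.0107;  [-0.6075 -0.3050 -0.0505]·P = -0.0079
Cramer: x(z) = 0.0009+0.1975z;  y(z) = 0.0242-0.5590z
into |P−O₁|² = l²: 1.3514z² + 0.1638z + -0.0638 = 0;  Δ = 0.3720;  z = -0.2863 or 0.1650 → z<0 root = -0.2863
x = -0.0557, y = 0.1843

(-0.0557, 0.1843, -0.2863)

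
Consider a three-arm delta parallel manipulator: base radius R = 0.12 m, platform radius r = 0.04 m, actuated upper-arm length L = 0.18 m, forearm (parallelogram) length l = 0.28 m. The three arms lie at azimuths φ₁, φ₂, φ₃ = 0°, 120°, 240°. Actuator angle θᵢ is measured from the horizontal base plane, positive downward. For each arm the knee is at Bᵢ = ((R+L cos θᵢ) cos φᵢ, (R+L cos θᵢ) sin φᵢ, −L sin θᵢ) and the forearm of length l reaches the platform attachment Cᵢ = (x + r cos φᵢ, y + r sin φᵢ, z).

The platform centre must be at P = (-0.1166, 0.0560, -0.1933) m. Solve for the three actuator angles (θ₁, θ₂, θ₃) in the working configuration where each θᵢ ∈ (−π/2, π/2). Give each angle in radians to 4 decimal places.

θ₁ = 1.1344, θ₂ = -0.1746, θ₃ = 0.5239

arm 1 (φ=0.0°): x'=-0.1166, y'=0.0560
  e−x'=0.1966;  (l²−L²−(e−x')²−y'²−z²)/2L = -0.0921
  γ=atan2(-0.1933,0.1966)=-0.7769;  ψ=arccos(-0.3340)=1.9114;  θ1=γ+ψ≈1.1344
φ2=120.0° → target in arm frame (0.1068, 0.0730)
  A cos θ + B sin θ = C:  -0.0268·cos θ + -0.1933·sin θ = 0.0072
  θ2 = atan2(B,A) + arccos(C/0.1951) = -0.1746
φ3=240.0° → target in arm frame (0.0098, -0.1290)
  A=0.0702, B=-0.1933, C=(l²−L²−A²−y'²−z²)/(2L)=-0.0359
  √(A²+B²)=0.2057;  θ3 = -1.2225+1.7463 ≈ 0.5239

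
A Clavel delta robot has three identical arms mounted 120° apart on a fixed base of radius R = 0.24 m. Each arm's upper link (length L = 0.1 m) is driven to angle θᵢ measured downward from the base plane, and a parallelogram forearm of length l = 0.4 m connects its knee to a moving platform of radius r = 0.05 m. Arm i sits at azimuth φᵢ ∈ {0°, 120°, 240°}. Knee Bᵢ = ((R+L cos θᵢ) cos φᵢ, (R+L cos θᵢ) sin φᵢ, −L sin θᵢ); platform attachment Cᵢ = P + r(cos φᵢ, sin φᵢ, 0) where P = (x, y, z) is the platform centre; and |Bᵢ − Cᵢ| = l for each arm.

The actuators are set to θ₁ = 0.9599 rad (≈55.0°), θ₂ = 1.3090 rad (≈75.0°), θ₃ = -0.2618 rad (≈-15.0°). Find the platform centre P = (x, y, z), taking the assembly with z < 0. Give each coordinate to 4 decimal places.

(-0.0341, -0.1233, -0.3381)

φ1=0.0°: virtual centre (0.2474, 0.0000, -0.0819), radius l
arm 2 at φ=120.0°: (R−r)+L cos θ2 = 0.2159;  centre 2 = (-0.1079, 0.1870, -0.0966)
arm 3 at φ=240.0°: (R−r)+L cos θ3 = 0.2866;  centre 3 = (-0.1433, -0.2482, 0.0259)
subtract pairs → two planes through P
plane₁₂: -0.7106x+0.3739y+-0.0294z = -0.0120
Cramer: x(z) = 0.0006+0.1024z;  y(z) = -0.0309+0.2731z
sphere 1 gives Az²+Bz+C=0 with A=1.0851, B=0.0964, C=-0.0914;  B²−4AC=0.4061;  roots -0.3381, 0.2492;  negative root z = -0.3381
x = -0.0341, y = -0.1233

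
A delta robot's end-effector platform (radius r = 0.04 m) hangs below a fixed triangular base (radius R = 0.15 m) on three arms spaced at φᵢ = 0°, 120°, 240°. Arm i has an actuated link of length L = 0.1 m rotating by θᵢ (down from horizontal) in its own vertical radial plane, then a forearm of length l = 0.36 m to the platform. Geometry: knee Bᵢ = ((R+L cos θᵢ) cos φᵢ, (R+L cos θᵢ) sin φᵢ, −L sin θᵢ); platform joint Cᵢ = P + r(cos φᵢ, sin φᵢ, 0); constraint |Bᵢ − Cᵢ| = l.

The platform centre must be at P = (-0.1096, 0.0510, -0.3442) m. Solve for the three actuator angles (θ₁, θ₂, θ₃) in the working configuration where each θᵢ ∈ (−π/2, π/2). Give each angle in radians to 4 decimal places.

θ₁ = 1.2222, θ₂ = 0.0874, θ₃ = 0.6115

rotate P by −φ1: (-0.1096, 0.0510, -0.3442)
  A=0.2196, B=-0.3442, C=(l²−L²−A²−y'²−z²)/(2L)=-0.2485
  θ1 = atan2(B,A) + arccos(C/0.4083) = 1.2222
rotate P by −φ2: (0.0990, 0.0694, -0.3442)
  A cos θ + B sin θ = C:  0.0110·cos θ + -0.3442·sin θ = -0.0191
  γ=atan2(-0.3442,0.0110)=-1.5388;  ψ=arccos(-0.0554)=1.6262;  θ2=γ+ψ≈0.0874
rotate P by −φ3: (0.0106, -0.1204, -0.3442)
  A cos θ + B sin θ = C:  0.0994·cos θ + -0.3442·sin θ = -0.1162
  γ=atan2(-0.3442,0.0994)=-1.2897;  ψ=arccos(-0.3245)=1.9012;  θ3=γ+ψ≈0.6115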